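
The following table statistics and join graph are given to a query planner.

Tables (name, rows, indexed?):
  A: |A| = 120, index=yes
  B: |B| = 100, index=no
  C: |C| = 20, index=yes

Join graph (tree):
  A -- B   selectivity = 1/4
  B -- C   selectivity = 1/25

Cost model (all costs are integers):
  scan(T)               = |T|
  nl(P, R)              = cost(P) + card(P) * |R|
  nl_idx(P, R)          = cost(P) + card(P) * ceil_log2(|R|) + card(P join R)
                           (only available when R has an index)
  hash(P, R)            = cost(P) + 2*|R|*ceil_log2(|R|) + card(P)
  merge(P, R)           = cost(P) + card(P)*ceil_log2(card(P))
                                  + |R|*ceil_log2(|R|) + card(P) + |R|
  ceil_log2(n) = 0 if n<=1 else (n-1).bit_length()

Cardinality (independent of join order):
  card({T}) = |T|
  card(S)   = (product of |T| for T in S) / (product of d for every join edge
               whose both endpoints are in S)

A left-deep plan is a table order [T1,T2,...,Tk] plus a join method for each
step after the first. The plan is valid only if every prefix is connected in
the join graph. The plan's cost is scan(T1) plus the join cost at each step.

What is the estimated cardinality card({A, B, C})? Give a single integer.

2400

Tables in S: A(120), B(100), C(20)
Edges inside S: A-B(d=4), B-C(d=25)
numerator = 120 * 100 * 20 = 240000
denominator = 4 * 25 = 100
card(S) = 240000 / 100 = 2400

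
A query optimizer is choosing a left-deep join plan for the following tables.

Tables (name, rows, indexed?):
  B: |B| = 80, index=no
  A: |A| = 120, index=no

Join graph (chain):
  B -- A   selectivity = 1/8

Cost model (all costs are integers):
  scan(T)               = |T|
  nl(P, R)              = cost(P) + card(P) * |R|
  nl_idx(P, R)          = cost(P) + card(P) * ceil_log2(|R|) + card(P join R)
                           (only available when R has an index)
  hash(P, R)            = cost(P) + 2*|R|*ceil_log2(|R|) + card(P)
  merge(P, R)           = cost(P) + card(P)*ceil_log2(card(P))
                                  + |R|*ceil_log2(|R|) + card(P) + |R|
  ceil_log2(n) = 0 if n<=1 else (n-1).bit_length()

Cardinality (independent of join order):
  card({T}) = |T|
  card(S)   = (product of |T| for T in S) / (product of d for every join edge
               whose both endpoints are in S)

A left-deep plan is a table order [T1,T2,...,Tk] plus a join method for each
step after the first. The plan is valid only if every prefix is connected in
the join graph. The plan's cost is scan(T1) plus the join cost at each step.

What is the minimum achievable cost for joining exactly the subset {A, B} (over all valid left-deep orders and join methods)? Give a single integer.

Selinger DP over subsets of {A,B}:
  {B}: scan cost=80, card=80
  {A}: scan cost=120, card=120
  {AB}: card=1200; try (B,hash)→1360, (A,merge)→1680, (B,merge)→1720, (A,hash)→1840, (A,nl)→9680, (B,nl)→9720; best=1360 via (B,hash)

1360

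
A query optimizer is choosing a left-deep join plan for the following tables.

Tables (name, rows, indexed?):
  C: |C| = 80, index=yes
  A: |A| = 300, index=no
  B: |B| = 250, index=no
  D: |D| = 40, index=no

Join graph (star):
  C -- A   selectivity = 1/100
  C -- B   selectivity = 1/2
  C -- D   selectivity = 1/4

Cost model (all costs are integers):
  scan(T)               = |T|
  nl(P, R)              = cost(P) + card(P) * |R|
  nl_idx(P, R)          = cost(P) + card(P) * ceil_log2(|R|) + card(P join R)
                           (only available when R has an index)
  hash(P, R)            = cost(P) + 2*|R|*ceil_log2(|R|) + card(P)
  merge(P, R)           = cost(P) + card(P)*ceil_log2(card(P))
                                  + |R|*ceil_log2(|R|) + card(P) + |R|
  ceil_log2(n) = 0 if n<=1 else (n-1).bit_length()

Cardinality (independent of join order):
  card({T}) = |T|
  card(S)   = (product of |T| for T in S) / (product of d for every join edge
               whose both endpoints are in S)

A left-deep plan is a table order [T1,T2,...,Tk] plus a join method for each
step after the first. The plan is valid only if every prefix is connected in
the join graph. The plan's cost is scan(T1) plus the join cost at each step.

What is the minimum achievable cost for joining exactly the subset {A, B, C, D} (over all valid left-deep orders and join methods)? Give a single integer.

Selinger DP over subsets of {A,B,C,D}:
  {C}: scan cost=80, card=80
  {A}: scan cost=300, card=300
  {B}: scan cost=250, card=250
  {D}: scan cost=40, card=40
  {AC}: card=240; try (C,hash)→1720, (C,nl_idx)→2640, (A,merge)→3720, (C,merge)→3940, (A,hash)→5560, (A,nl)→24080 …(+1); best=1720 via (C,hash)
  {BC}: card=10000; try (C,hash)→1620, (B,merge)→2970, (C,merge)→3140, (B,hash)→4160, (C,nl_idx)→12000, (B,nl)→20080 …(+1); best=1620 via (C,hash)
  {CD}: card=800; try (D,hash)→640, (C,merge)→960, (D,merge)→1000, (C,nl_idx)→1120, (C,hash)→1200, (C,nl)→3240 …(+1); best=640 via (D,hash)
  {ABC}: card=30000; try (B,hash)→5960, (B,merge)→6130, (A,hash)→17020, (B,nl)→61720, (A,merge)→154620, (A,nl)→3001620; best=5960 via (B,hash)
  {ACD}: card=2400; try (D,hash)→2440, (D,merge)→4160, (A,hash)→6840, (D,nl)→11320, (A,merge)→12440, (A,nl)→240640; best=2440 via (D,hash)
  {BCD}: card=100000; try (B,hash)→5440, (B,merge)→11690, (D,hash)→12100, (D,merge)→151900, (B,nl)→200640, (D,nl)→401620; best=5440 via (B,hash)
  {ABCD}: card=300000; try (B,hash)→8840, (B,merge)→35890, (D,hash)→36440, (A,hash)→110840, (D,merge)→486240, (B,nl)→602440 …(+3); best=8840 via (B,hash)

8840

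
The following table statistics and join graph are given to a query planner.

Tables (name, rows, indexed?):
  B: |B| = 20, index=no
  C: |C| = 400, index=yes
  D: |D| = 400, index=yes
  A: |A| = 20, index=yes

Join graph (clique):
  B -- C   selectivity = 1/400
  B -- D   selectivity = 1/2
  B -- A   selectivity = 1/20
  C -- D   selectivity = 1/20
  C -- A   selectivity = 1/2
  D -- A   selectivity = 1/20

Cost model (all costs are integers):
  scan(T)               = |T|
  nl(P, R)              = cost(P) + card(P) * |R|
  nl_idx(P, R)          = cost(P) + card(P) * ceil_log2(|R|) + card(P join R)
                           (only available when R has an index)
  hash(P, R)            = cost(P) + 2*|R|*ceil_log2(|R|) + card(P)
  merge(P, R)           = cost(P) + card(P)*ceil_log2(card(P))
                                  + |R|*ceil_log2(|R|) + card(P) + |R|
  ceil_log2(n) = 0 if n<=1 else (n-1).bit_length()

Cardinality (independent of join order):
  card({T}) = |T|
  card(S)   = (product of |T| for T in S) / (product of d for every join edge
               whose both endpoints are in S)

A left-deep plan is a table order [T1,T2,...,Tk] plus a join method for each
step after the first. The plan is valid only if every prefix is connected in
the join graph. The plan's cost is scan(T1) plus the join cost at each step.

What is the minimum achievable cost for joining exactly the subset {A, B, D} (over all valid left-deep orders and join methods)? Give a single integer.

Selinger DP over subsets of {A,B,D}:
  {B}: scan cost=20, card=20
  {D}: scan cost=400, card=400
  {A}: scan cost=20, card=20
  {BD}: card=4000; try (B,hash)→1000, (D,merge)→4140, (D,nl_idx)→4200, (B,merge)→4520, (D,hash)→7240, (D,nl)→8020 …(+1); best=1000 via (B,hash)
  {AB}: card=20; try (A,nl_idx)→140, (B,hash)→240, (A,hash)→240, (B,merge)→260, (A,merge)→260, (B,nl)→420 …(+1); best=140 via (A,nl_idx)
  {AD}: card=400; try (D,nl_idx)→600, (A,hash)→1000, (A,nl_idx)→2800, (D,merge)→4140, (A,merge)→4520, (D,hash)→7240 …(+2); best=600 via (D,nl_idx)
  {ABD}: card=200; try (D,nl_idx)→520, (B,hash)→1200, (D,merge)→4260, (B,merge)→4720, (A,hash)→5200, (D,hash)→7360 …(+5); best=520 via (D,nl_idx)

520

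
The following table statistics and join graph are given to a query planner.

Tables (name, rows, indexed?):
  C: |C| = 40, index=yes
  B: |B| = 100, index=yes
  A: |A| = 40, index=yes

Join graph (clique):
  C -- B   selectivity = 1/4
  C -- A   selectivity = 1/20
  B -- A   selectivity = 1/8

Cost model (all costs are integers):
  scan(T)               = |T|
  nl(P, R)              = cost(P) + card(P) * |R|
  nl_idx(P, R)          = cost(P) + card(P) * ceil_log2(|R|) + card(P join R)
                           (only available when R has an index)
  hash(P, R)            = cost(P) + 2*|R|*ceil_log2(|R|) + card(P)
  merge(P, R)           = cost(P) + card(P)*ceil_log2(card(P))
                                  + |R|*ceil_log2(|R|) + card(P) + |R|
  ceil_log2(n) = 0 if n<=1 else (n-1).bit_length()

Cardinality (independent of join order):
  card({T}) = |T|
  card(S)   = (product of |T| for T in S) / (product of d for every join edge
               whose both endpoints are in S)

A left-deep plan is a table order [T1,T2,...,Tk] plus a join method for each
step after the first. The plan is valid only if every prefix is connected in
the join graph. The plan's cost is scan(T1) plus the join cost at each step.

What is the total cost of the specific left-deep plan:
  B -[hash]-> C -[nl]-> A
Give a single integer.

40680

step 1: scan B: cost=100, card=100
step 2: join C via hash
    card(P join C) = 100*40/(4) = 1000
    cost = 100 + 2*40*6 + 100 = 680
step 3: join A via nl
    card(P join A) = 1000*40/(20*8) = 250
    cost = 680 + 1000*40 = 40680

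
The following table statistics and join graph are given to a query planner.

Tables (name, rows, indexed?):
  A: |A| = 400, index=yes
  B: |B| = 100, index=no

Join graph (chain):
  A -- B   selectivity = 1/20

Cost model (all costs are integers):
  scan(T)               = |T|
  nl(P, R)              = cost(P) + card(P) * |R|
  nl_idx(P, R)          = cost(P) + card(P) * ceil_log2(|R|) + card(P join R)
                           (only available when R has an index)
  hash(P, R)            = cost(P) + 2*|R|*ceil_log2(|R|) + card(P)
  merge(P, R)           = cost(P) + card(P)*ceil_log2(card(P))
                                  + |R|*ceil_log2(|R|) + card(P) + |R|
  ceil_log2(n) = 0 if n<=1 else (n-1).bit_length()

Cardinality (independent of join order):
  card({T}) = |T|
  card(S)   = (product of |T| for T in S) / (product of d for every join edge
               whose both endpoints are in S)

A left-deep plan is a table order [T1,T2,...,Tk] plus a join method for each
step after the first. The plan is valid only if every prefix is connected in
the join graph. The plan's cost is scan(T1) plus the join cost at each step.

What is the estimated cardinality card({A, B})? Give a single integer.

Tables in S: A(400), B(100)
Edges inside S: A-B(d=20)
numerator = 400 * 100 = 40000
denominator = 20 = 20
card(S) = 40000 / 20 = 2000

2000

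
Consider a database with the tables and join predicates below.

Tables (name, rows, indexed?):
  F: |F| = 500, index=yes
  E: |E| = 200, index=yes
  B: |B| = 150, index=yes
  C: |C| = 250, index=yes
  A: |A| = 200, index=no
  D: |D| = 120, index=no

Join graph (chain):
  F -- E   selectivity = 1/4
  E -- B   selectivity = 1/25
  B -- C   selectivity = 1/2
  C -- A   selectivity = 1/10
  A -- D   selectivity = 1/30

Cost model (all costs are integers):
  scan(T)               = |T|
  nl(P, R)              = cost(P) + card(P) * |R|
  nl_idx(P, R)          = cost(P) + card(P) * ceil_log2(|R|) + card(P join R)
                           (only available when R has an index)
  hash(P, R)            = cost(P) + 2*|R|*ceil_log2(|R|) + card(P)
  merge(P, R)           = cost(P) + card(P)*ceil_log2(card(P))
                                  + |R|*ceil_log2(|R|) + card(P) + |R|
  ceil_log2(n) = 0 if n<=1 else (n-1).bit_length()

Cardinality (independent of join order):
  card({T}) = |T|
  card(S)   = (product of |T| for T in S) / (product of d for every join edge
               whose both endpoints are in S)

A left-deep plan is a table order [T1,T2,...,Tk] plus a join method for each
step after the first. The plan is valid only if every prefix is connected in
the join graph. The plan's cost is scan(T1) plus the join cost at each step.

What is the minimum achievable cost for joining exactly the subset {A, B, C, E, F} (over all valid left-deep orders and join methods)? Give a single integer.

3169950

Selinger DP over subsets of {A,B,C,E,F}:
  {F}: scan cost=500, card=500
  {E}: scan cost=200, card=200
  {B}: scan cost=150, card=150
  {C}: scan cost=250, card=250
  {A}: scan cost=200, card=200
  {EF}: card=25000; try (E,hash)→4200, (F,merge)→7000, (E,merge)→7300, (F,hash)→9400, (F,nl_idx)→27000, (E,nl_idx)→29500 …(+2); best=4200 via (E,hash)
  {BE}: card=1200; try (E,nl_idx)→2550, (B,hash)→2800, (B,nl_idx)→3000, (E,merge)→3300, (B,merge)→3350, (E,hash)→3500 …(+2); best=2550 via (E,nl_idx)
  {BC}: card=18750; try (B,hash)→2900, (C,merge)→3750, (B,merge)→3850, (C,hash)→4300, (C,nl_idx)→20100, (B,nl_idx)→21000 …(+2); best=2900 via (B,hash)
  {AC}: card=5000; try (A,hash)→3700, (C,merge)→4250, (A,merge)→4300, (C,hash)→4400, (C,nl_idx)→6800, (C,nl)→50200 …(+1); best=3700 via (A,hash)
  {BEF}: card=150000; try (F,hash)→12750, (F,merge)→21950, (B,hash)→31600, (F,nl_idx)→163350, (B,nl_idx)→354200, (B,merge)→405550 …(+2); best=12750 via (F,hash)
  {BCE}: card=150000; try (C,hash)→7750, (C,merge)→19200, (E,hash)→24850, (C,nl_idx)→162150, (C,nl)→302550, (E,nl_idx)→302900 …(+2); best=7750 via (C,hash)
  {ABC}: card=375000; try (B,hash)→11100, (A,hash)→24850, (B,merge)→75050, (A,merge)→304700, (B,nl_idx)→418700, (B,nl)→753700 …(+1); best=11100 via (B,hash)
  {BCEF}: card=18750000; try (F,hash)→166750, (C,hash)→166750, (F,merge)→2862750, (C,merge)→2865000, (C,nl_idx)→19962750, (F,nl_idx)→20107750 …(+2); best=166750 via (F,hash)
  {ABCE}: card=3000000; try (A,hash)→160950, (E,hash)→389300, (A,merge)→2859550, (E,nl_idx)→6011100, (E,merge)→7512900, (A,nl)→30007750 …(+1); best=160950 via (A,hash)
  {ABCEF}: card=375000000; try (F,hash)→3169950, (A,hash)→18919950, (F,merge)→69165950, (F,nl_idx)→402160950, (A,merge)→487668550, (F,nl)→1500160950 …(+1); best=3169950 via (F,hash)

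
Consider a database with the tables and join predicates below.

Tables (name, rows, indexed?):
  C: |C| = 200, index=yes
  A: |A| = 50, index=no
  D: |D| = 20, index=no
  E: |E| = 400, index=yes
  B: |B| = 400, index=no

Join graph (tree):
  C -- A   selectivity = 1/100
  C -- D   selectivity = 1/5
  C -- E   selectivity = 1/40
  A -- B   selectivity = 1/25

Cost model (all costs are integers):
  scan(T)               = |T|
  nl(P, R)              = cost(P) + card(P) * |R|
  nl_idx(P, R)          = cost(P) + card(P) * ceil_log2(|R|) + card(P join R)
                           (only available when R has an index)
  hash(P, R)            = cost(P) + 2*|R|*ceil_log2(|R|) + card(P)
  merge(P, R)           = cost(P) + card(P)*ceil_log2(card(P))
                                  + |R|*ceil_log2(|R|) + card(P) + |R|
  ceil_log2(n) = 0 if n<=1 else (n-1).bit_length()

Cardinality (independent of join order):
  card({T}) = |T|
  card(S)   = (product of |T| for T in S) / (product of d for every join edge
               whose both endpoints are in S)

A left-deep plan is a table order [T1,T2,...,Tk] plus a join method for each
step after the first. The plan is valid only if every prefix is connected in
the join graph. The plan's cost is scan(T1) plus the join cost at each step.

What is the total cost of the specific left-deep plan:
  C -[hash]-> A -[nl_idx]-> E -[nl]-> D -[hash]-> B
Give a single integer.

34100

step 1: scan C: cost=200, card=200
step 2: join A via hash
    card(P join A) = 200*50/(100) = 100
    cost = 200 + 2*50*6 + 200 = 1000
step 3: join E via nl_idx
    card(P join E) = 100*400/(40) = 1000
    cost = 1000 + 100*9 + 1000 = 2900
step 4: join D via nl
    card(P join D) = 1000*20/(5) = 4000
    cost = 2900 + 1000*20 = 22900
step 5: join B via hash
    card(P join B) = 4000*400/(25) = 64000
    cost = 22900 + 2*400*9 + 4000 = 34100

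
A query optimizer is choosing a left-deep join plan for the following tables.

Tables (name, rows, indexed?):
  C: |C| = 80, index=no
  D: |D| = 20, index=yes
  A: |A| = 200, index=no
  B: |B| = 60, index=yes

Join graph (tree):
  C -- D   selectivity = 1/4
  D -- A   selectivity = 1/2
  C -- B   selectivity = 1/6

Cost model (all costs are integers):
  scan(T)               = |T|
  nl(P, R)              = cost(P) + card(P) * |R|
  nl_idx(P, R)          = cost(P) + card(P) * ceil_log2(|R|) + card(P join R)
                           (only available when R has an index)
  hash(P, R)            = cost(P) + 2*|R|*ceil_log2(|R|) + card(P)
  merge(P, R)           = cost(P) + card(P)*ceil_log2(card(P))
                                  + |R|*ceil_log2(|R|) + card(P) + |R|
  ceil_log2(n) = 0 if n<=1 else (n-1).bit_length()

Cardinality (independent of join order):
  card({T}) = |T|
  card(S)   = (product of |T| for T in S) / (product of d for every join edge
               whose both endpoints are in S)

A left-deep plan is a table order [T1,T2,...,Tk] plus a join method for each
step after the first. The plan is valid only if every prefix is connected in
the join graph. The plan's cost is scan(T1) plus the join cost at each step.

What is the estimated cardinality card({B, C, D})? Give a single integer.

4000

Tables in S: B(60), C(80), D(20)
Edges inside S: C-D(d=4), C-B(d=6)
numerator = 60 * 80 * 20 = 96000
denominator = 4 * 6 = 24
card(S) = 96000 / 24 = 4000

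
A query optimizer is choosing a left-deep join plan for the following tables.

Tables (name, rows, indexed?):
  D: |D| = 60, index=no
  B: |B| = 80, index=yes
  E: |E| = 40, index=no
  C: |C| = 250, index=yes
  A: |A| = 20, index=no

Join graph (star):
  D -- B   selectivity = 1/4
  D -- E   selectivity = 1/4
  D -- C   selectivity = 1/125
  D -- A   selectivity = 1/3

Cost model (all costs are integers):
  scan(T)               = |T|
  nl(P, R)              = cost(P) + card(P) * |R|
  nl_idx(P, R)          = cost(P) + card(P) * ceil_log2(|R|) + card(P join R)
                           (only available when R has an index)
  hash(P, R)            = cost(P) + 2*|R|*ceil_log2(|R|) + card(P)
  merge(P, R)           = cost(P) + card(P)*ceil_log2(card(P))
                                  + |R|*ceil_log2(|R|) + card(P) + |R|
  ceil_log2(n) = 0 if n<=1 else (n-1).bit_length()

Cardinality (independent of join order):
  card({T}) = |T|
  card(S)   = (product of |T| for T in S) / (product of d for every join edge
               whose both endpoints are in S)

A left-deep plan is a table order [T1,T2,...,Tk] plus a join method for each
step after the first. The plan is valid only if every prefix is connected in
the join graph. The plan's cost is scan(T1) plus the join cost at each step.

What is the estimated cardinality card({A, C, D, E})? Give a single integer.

Tables in S: A(20), C(250), D(60), E(40)
Edges inside S: D-E(d=4), D-C(d=125), D-A(d=3)
numerator = 20 * 250 * 60 * 40 = 12000000
denominator = 4 * 125 * 3 = 1500
card(S) = 12000000 / 1500 = 8000

8000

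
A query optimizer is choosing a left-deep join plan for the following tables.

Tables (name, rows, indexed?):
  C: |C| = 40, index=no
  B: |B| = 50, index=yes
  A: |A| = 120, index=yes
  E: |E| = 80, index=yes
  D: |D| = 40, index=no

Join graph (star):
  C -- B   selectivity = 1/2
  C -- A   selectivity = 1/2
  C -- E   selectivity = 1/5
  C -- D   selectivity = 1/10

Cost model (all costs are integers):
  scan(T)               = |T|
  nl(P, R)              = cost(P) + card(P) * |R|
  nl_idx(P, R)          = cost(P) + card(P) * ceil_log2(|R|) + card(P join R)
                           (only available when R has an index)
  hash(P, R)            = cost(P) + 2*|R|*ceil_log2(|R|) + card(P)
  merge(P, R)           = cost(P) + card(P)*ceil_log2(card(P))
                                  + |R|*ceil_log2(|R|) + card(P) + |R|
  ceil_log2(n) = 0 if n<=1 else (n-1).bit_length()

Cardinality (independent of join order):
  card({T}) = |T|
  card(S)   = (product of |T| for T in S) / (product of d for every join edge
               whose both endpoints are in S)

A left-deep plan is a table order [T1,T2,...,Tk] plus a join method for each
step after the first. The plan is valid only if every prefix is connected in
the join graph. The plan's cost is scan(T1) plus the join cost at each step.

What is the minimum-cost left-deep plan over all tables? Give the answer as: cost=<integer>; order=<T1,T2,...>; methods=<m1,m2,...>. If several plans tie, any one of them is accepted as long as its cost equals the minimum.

Selinger DP (subsets sized 1..n):
  {C}: scan cost=40, card=40
  {B}: scan cost=50, card=50
  {A}: scan cost=120, card=120
  {E}: scan cost=80, card=80
  {D}: scan cost=40, card=40
  {BC}: card=1000; try (C,hash)→580, (B,merge)→670, (C,merge)→680, (B,hash)→680, (B,nl_idx)→1280, (B,nl)→2040 …(+1); best=580 via (C,hash)
  {AC}: card=2400; try (C,hash)→720, (A,merge)→1280, (C,merge)→1360, (A,hash)→1760, (A,nl_idx)→2720, (A,nl)→4840 …(+1); best=720 via (C,hash)
  {CE}: card=640; try (C,hash)→640, (E,merge)→960, (E,nl_idx)→960, (C,merge)→1000, (E,hash)→1200, (E,nl)→3240 …(+1); best=640 via (C,hash)
  {CD}: card=160; try (D,hash)→560, (C,hash)→560, (D,merge)→600, (C,merge)→600, (D,nl)→1640, (C,nl)→1640; best=560 via (D,hash)
  {ABC}: card=60000; try (A,hash)→3260, (B,hash)→3720, (A,merge)→12540, (B,merge)→32270, (A,nl_idx)→67580, (B,nl_idx)→75120 …(+2); best=3260 via (A,hash)
  {BCE}: card=16000; try (B,hash)→1880, (E,hash)→2700, (B,merge)→8030, (E,merge)→12220, (B,nl_idx)→20480, (E,nl_idx)→23580 …(+2); best=1880 via (B,hash)
  {BCD}: card=4000; try (B,hash)→1320, (D,hash)→2060, (B,merge)→2350, (B,nl_idx)→5520, (B,nl)→8560, (D,merge)→11860 …(+1); best=1320 via (B,hash)
  {ACE}: card=38400; try (A,hash)→2960, (E,hash)→4240, (A,merge)→8640, (E,merge)→32560, (A,nl_idx)→43520, (E,nl_idx)→55920 …(+2); best=2960 via (A,hash)
  {ACD}: card=9600; try (A,hash)→2400, (A,merge)→2960, (D,hash)→3600, (A,nl_idx)→11280, (A,nl)→19760, (D,merge)→32200 …(+1); best=2400 via (A,hash)
  {CDE}: card=2560; try (D,hash)→1760, (E,hash)→1840, (E,merge)→2640, (E,nl_idx)→4240, (D,merge)→7960, (E,nl)→13360 …(+1); best=1760 via (D,hash)
  {ABCE}: card=960000; try (A,hash)→19560, (B,hash)→41960, (E,hash)→64380, (A,merge)→242840, (B,merge)→656110, (E,merge)→1023900 …(+6); best=19560 via (A,hash)
  {ABCD}: card=240000; try (A,hash)→7000, (B,hash)→12600, (A,merge)→54280, (D,hash)→63740, (B,merge)→146750, (A,nl_idx)→269320 …(+5); best=7000 via (A,hash)
  {BCDE}: card=64000; try (B,hash)→4920, (E,hash)→6440, (D,hash)→18360, (B,merge)→35390, (E,merge)→53960, (B,nl_idx)→81120 …(+5); best=4920 via (B,hash)
  {ACDE}: card=153600; try (A,hash)→6000, (E,hash)→13120, (A,merge)→36000, (D,hash)→41840, (E,merge)→147040, (A,nl_idx)→173280 …(+5); best=6000 via (A,hash)
  {ABCDE}: card=3840000; try (A,hash)→70600, (B,hash)→160200, (E,hash)→248120, (D,hash)→980040, (A,merge)→1093880, (B,merge)→2924750 …(+9); best=70600 via (A,hash)

cost=70600; order=E,C,D,B,A; methods=hash,hash,hash,hash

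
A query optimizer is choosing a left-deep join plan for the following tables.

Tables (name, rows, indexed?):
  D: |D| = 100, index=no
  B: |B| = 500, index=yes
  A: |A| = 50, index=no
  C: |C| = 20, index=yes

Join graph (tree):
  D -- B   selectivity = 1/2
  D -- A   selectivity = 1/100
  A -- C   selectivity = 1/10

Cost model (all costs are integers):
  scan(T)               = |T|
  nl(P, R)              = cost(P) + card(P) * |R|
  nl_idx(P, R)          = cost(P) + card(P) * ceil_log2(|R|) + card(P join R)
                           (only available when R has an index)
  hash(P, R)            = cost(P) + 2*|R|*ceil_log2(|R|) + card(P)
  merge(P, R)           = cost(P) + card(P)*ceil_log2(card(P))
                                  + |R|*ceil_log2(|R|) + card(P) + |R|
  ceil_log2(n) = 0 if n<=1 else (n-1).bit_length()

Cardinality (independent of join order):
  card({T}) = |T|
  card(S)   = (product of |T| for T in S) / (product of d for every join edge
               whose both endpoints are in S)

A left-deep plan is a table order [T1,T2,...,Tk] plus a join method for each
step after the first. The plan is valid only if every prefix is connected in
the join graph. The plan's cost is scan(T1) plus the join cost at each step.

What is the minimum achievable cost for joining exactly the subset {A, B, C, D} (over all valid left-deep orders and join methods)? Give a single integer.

6850

Selinger DP over subsets of {A,B,C,D}:
  {D}: scan cost=100, card=100
  {B}: scan cost=500, card=500
  {A}: scan cost=50, card=50
  {C}: scan cost=20, card=20
  {BD}: card=25000; try (D,hash)→2400, (B,merge)→5900, (D,merge)→6300, (B,hash)→9200, (B,nl_idx)→26000, (B,nl)→50100 …(+1); best=2400 via (D,hash)
  {AD}: card=50; try (A,hash)→800, (D,merge)→1200, (A,merge)→1250, (D,hash)→1500, (D,nl)→5050, (A,nl)→5100; best=800 via (A,hash)
  {AC}: card=100; try (C,hash)→300, (C,nl_idx)→400, (A,merge)→490, (C,merge)→520, (A,hash)→640, (A,nl)→1020 …(+1); best=300 via (C,hash)
  {ABD}: card=12500; try (B,merge)→6150, (B,hash)→9850, (B,nl_idx)→13750, (B,nl)→25800, (A,hash)→28000, (A,merge)→402750 …(+1); best=6150 via (B,merge)
  {ACD}: card=100; try (C,hash)→1050, (C,nl_idx)→1150, (C,merge)→1270, (D,hash)→1800, (C,nl)→1800, (D,merge)→1900 …(+1); best=1050 via (C,hash)
  {ABCD}: card=25000; try (B,merge)→6850, (B,hash)→10150, (C,hash)→18850, (B,nl_idx)→26950, (B,nl)→51050, (C,nl_idx)→93650 …(+2); best=6850 via (B,merge)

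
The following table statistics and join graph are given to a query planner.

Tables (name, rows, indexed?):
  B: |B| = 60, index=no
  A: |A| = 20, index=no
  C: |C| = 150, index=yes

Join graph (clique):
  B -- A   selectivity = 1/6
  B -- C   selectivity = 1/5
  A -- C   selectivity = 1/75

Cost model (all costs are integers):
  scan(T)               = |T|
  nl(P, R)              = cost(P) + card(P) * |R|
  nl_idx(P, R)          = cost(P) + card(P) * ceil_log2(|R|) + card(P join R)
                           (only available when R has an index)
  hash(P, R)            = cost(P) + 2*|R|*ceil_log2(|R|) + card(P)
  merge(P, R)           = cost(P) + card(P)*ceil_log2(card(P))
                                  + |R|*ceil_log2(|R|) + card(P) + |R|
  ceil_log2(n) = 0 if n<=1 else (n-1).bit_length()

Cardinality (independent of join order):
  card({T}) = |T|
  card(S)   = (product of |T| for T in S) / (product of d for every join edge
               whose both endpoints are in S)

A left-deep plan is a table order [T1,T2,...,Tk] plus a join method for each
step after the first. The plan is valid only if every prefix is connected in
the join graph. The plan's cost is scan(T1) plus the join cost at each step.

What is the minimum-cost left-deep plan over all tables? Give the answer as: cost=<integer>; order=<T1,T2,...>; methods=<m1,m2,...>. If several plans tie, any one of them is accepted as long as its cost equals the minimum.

cost=920; order=A,C,B; methods=nl_idx,merge

Selinger DP (subsets sized 1..n):
  {B}: scan cost=60, card=60
  {A}: scan cost=20, card=20
  {C}: scan cost=150, card=150
  {AB}: card=200; try (A,hash)→320, (B,merge)→560, (A,merge)→600, (B,hash)→760, (B,nl)→1220, (A,nl)→1260; best=320 via (A,hash)
  {BC}: card=1800; try (B,hash)→1020, (C,merge)→1830, (B,merge)→1920, (C,nl_idx)→2340, (C,hash)→2520, (C,nl)→9060 …(+1); best=1020 via (B,hash)
  {AC}: card=40; try (C,nl_idx)→220, (A,hash)→500, (C,merge)→1490, (A,merge)→1620, (C,hash)→2440, (C,nl)→3020 …(+1); best=220 via (C,nl_idx)
  {ABC}: card=80; try (B,merge)→920, (B,hash)→980, (C,nl_idx)→2000, (B,nl)→2620, (C,hash)→2920, (A,hash)→3020 …(+4); best=920 via (B,merge)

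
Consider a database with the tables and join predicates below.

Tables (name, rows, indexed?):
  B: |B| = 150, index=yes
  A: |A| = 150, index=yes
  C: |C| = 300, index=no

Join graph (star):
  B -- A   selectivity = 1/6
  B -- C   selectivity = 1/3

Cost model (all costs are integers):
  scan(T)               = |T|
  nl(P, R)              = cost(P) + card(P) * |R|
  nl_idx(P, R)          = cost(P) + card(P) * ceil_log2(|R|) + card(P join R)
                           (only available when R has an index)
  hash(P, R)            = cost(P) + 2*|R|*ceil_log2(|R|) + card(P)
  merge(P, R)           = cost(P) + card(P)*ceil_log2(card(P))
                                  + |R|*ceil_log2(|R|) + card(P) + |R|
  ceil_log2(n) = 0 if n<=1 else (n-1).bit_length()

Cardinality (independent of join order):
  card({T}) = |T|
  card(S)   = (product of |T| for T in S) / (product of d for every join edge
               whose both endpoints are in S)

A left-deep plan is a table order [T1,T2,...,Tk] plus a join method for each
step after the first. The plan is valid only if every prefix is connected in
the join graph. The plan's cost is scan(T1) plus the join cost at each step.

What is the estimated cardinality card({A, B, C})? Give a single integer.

Tables in S: A(150), B(150), C(300)
Edges inside S: B-A(d=6), B-C(d=3)
numerator = 150 * 150 * 300 = 6750000
denominator = 6 * 3 = 18
card(S) = 6750000 / 18 = 375000

375000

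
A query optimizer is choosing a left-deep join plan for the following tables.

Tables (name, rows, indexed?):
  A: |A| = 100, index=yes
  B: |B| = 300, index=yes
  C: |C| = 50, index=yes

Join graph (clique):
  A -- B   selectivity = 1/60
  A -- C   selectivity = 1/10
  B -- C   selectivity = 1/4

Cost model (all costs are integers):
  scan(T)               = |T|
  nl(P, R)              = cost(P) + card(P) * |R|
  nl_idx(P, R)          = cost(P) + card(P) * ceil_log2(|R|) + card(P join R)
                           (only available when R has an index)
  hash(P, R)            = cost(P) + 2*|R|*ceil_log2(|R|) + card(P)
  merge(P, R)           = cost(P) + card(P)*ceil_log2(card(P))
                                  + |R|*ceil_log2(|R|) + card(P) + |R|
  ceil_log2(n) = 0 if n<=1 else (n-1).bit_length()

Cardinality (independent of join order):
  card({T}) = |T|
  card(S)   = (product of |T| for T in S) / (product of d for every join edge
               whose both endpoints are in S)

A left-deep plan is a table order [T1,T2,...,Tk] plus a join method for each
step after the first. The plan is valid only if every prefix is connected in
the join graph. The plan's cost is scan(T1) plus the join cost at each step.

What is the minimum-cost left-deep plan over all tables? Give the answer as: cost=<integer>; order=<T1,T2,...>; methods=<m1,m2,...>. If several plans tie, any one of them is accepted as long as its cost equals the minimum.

cost=2600; order=A,B,C; methods=nl_idx,hash

Selinger DP (subsets sized 1..n):
  {A}: scan cost=100, card=100
  {B}: scan cost=300, card=300
  {C}: scan cost=50, card=50
  {AB}: card=500; try (B,nl_idx)→1500, (A,hash)→2000, (A,nl_idx)→2900, (B,merge)→3900, (A,merge)→4100, (B,hash)→5600 …(+2); best=1500 via (B,nl_idx)
  {AC}: card=500; try (C,hash)→800, (A,nl_idx)→900, (C,nl_idx)→1200, (A,merge)→1200, (C,merge)→1250, (A,hash)→1500 …(+2); best=800 via (C,hash)
  {BC}: card=3750; try (C,hash)→1200, (B,merge)→3400, (C,merge)→3650, (B,nl_idx)→4250, (B,hash)→5500, (C,nl_idx)→5850 …(+2); best=1200 via (C,hash)
  {ABC}: card=625; try (C,hash)→2600, (C,nl_idx)→5125, (B,nl_idx)→5925, (A,hash)→6350, (B,hash)→6700, (C,merge)→6850 …(+6); best=2600 via (C,hash)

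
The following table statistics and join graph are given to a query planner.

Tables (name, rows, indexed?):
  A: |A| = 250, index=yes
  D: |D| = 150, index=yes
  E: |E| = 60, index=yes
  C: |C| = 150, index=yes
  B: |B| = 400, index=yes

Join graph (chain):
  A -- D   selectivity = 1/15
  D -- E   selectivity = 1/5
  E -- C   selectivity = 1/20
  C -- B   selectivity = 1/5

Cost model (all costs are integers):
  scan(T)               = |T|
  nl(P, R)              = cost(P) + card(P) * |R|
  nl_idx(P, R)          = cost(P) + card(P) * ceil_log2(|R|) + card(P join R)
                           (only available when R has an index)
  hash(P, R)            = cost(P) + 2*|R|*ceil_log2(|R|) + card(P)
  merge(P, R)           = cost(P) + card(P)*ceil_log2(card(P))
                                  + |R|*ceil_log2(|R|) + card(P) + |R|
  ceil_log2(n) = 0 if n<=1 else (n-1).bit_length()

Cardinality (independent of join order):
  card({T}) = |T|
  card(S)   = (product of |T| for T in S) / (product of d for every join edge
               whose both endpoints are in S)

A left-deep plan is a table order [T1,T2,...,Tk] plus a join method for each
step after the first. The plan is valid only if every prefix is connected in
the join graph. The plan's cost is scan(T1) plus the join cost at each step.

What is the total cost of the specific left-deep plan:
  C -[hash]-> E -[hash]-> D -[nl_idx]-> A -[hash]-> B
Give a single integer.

step 1: scan C: cost=150, card=150
step 2: join E via hash
    card(P join E) = 150*60/(20) = 450
    cost = 150 + 2*60*6 + 150 = 1020
step 3: join D via hash
    card(P join D) = 450*150/(5) = 13500
    cost = 1020 + 2*150*8 + 450 = 3870
step 4: join A via nl_idx
    card(P join A) = 13500*250/(15) = 225000
    cost = 3870 + 13500*8 + 225000 = 336870
step 5: join B via hash
    card(P join B) = 225000*400/(5) = 18000000
    cost = 336870 + 2*400*9 + 225000 = 569070

569070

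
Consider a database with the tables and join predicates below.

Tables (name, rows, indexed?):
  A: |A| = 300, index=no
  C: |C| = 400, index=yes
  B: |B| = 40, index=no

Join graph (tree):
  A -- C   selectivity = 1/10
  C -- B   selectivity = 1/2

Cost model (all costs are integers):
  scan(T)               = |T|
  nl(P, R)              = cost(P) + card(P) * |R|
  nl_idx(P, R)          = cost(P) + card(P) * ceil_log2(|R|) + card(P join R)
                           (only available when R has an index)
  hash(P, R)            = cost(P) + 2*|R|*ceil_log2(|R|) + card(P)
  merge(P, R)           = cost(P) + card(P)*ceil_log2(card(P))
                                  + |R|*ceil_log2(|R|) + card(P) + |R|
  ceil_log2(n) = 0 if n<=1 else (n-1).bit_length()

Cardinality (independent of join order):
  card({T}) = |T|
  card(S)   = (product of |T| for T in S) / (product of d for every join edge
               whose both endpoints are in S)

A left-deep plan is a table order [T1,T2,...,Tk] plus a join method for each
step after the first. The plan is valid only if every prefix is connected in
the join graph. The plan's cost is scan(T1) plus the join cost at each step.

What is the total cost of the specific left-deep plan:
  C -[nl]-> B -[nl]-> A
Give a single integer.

2416400

step 1: scan C: cost=400, card=400
step 2: join B via nl
    card(P join B) = 400*40/(2) = 8000
    cost = 400 + 400*40 = 16400
step 3: join A via nl
    card(P join A) = 8000*300/(10) = 240000
    cost = 16400 + 8000*300 = 2416400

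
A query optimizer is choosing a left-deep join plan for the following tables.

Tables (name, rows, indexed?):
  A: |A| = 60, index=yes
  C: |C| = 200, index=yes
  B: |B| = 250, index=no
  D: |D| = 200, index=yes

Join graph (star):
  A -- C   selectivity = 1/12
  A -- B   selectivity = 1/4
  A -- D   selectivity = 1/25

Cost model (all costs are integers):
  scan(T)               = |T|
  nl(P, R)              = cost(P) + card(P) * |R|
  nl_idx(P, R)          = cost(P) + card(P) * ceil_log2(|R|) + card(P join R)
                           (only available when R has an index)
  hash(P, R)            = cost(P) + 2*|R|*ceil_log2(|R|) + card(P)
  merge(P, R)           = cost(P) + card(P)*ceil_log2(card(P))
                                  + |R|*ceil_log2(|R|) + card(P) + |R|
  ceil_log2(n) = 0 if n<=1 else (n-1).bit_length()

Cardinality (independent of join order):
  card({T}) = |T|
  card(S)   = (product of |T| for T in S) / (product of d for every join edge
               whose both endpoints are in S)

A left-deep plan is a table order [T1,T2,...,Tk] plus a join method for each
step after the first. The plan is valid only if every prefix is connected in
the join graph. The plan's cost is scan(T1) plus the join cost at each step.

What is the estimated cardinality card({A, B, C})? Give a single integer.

Tables in S: A(60), B(250), C(200)
Edges inside S: A-C(d=12), A-B(d=4)
numerator = 60 * 250 * 200 = 3000000
denominator = 12 * 4 = 48
card(S) = 3000000 / 48 = 62500

62500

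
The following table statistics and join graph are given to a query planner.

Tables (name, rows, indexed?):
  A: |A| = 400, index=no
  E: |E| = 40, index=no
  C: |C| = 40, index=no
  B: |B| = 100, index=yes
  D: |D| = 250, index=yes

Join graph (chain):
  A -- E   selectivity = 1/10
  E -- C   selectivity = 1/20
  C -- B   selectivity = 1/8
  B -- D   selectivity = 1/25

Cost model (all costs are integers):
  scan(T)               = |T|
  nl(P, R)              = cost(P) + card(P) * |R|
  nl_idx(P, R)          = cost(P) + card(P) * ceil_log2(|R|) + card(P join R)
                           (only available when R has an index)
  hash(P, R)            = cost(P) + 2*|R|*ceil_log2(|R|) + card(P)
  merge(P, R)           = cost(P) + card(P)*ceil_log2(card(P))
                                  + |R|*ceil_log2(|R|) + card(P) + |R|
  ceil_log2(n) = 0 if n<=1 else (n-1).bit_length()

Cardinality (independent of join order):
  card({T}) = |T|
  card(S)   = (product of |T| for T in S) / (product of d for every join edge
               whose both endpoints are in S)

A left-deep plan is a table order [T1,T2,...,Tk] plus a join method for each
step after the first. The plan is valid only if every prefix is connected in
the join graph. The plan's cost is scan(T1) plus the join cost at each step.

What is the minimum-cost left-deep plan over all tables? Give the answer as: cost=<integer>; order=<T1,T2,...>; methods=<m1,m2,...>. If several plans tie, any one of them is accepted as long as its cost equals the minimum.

Selinger DP (subsets sized 1..n):
  {A}: scan cost=400, card=400
  {E}: scan cost=40, card=40
  {C}: scan cost=40, card=40
  {B}: scan cost=100, card=100
  {D}: scan cost=250, card=250
  {AE}: card=1600; try (E,hash)→1280, (A,merge)→4320, (E,merge)→4680, (A,hash)→7280, (A,nl)→16040, (E,nl)→16400; best=1280 via (E,hash)
  {CE}: card=80; try (E,hash)→560, (C,hash)→560, (E,merge)→600, (C,merge)→600, (E,nl)→1640, (C,nl)→1640; best=560 via (E,hash)
  {BC}: card=500; try (C,hash)→680, (B,nl_idx)→820, (B,merge)→1120, (C,merge)→1180, (B,hash)→1480, (B,nl)→4040 …(+1); best=680 via (C,hash)
  {BD}: card=1000; try (D,nl_idx)→1900, (B,hash)→1900, (B,nl_idx)→3000, (D,merge)→3150, (B,merge)→3300, (D,hash)→4200 …(+2); best=1900 via (D,nl_idx)
  {ACE}: card=3200; try (C,hash)→3360, (A,merge)→5200, (A,hash)→7840, (C,merge)→20760, (A,nl)→32560, (C,nl)→65280; best=3360 via (C,hash)
  {BCE}: card=1000; try (E,hash)→1660, (B,merge)→2000, (B,hash)→2040, (B,nl_idx)→2120, (E,merge)→5960, (B,nl)→8560 …(+1); best=1660 via (E,hash)
  {BCD}: card=5000; try (C,hash)→3380, (D,hash)→5180, (D,merge)→7930, (D,nl_idx)→9680, (C,merge)→13180, (C,nl)→41900 …(+1); best=3380 via (C,hash)
  {ABCE}: card=40000; try (B,hash)→7960, (A,hash)→9860, (A,merge)→16660, (B,merge)→45760, (B,nl_idx)→65760, (B,nl)→323360 …(+1); best=7960 via (B,hash)
  {BCDE}: card=10000; try (D,hash)→6660, (E,hash)→8860, (D,merge)→14910, (D,nl_idx)→19660, (E,merge)→73660, (E,nl)→203380 …(+1); best=6660 via (D,hash)
  {ABCDE}: card=400000; try (A,hash)→23860, (D,hash)→51960, (A,merge)→160660, (D,merge)→690210, (D,nl_idx)→727960, (A,nl)→4006660 …(+1); best=23860 via (A,hash)

cost=23860; order=B,C,E,D,A; methods=hash,hash,hash,hash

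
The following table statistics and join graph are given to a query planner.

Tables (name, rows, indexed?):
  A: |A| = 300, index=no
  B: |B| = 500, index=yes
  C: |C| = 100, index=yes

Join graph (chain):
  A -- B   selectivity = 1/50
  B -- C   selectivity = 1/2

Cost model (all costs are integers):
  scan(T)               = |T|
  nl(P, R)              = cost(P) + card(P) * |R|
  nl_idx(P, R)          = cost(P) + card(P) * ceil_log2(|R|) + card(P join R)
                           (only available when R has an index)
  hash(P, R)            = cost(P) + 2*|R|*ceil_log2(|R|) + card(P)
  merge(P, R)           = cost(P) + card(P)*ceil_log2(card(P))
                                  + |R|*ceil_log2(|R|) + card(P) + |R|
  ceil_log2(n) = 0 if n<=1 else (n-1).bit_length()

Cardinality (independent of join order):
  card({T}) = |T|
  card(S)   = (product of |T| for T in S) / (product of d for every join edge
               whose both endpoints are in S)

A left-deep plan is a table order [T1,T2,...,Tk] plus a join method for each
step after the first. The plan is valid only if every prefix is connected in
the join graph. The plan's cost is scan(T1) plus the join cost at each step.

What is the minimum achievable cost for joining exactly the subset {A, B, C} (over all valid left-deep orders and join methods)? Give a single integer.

10400

Selinger DP over subsets of {A,B,C}:
  {A}: scan cost=300, card=300
  {B}: scan cost=500, card=500
  {C}: scan cost=100, card=100
  {AB}: card=3000; try (B,nl_idx)→6000, (A,hash)→6400, (B,merge)→8300, (A,merge)→8500, (B,hash)→9600, (B,nl)→150300 …(+1); best=6000 via (B,nl_idx)
  {BC}: card=25000; try (C,hash)→2400, (B,merge)→5900, (C,merge)→6300, (B,hash)→9200, (B,nl_idx)→26000, (C,nl_idx)→29000 …(+2); best=2400 via (C,hash)
  {ABC}: card=150000; try (C,hash)→10400, (A,hash)→32800, (C,merge)→45800, (C,nl_idx)→177000, (C,nl)→306000, (A,merge)→405400 …(+1); best=10400 via (C,hash)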